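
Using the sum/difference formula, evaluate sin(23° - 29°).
sin(23° - 29°) = sin 23° cos 29° - cos 23° sin 29° = -0.1045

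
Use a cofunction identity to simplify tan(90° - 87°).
tan(90° - 87°) = cot(87°)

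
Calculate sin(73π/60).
sin(73π/60) = -0.6293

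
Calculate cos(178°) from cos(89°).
cos(178°) = 2cos²89° - 1 = -0.9994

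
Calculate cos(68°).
cos(68°) = 0.3746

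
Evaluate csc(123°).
csc(123°) = 1.192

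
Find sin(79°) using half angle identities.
sin(79°) = √((1 - cos 158°)/2) = 0.9816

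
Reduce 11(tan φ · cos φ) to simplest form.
11(tan φ · cos φ) = 11(sin φ) (using Quotient identity)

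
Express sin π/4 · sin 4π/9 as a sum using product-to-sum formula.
sin π/4 sin 4π/9 = (1/2)[cos(π/4-4π/9) - cos(π/4+4π/9)]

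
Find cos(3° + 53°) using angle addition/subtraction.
cos(3° + 53°) = cos 3° cos 53° - sin 3° sin 53° = 0.5592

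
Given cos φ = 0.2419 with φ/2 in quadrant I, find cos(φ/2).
cos(φ/2) = ±√((1 + cos φ)/2); positive since φ/2 ∈ QI, so cos(φ/2) = 0.788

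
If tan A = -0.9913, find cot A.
cot A = 1/tan A = -1.009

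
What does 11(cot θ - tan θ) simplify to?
11(cot θ - tan θ) = 11(2 cot(2θ)) (using Double angle)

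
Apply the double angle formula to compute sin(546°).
sin(546°) = 2 sin 273° cos 273° = -0.1045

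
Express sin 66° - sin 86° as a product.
sin 66° - sin 86° = 2 cos(76°) sin(-10°)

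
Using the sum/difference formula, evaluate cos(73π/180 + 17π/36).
cos(73π/180 + 17π/36) = cos 73π/180 cos 17π/36 - sin 73π/180 sin 17π/36 = -0.9272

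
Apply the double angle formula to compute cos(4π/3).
cos(4π/3) = cos²2π/3 - sin²2π/3 = -1/2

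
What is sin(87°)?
sin(87°) = 0.9986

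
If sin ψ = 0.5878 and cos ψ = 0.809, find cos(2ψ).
cos(2ψ) = cos²ψ - sin²ψ = 0.309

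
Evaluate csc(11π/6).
csc(11π/6) = -2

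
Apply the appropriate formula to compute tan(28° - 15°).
tan(28° - 15°) = (tan 28° - tan 15°)/(1 + tan 28° tan 15°) = 0.2309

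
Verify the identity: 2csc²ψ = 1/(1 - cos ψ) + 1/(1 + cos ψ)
RHS = [(1 + cos ψ) + (1 - cos ψ)] / [(1 - cos ψ)(1 + cos ψ)] = 2/(1 - cos²ψ) = 2/sin²ψ = 2csc²ψ = LHS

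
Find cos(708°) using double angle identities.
cos(708°) = cos²354° - sin²354° = 0.9781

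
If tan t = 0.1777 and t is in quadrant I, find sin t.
sin t = 0.175 (using tan²t + 1 = sec²t)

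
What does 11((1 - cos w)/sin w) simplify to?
11((1 - cos w)/sin w) = 11(tan(w/2)) (using Half angle)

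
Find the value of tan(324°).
tan(324°) = -0.7265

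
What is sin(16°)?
sin(16°) = 0.2756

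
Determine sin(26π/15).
sin(26π/15) = -0.7431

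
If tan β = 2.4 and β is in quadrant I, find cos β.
cos β = 0.3846 (using tan²β + 1 = sec²β)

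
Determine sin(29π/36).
sin(29π/36) = 0.5736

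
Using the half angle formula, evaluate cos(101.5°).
cos(101.5°) = -√((1 + cos 203°)/2) = -0.1994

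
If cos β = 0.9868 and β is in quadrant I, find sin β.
sin β = 0.1619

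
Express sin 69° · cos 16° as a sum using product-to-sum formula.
sin 69° cos 16° = (1/2)[sin(69°+16°) + sin(69°-16°)]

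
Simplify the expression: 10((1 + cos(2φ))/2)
10((1 + cos(2φ))/2) = 10(cos²φ) (using Power reduction)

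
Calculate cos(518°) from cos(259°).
cos(518°) = cos²259° - sin²259° = -0.9272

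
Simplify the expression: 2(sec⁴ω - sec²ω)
2(sec⁴ω - sec²ω) = 2(tan⁴ω + tan²ω) (using Pythagorean)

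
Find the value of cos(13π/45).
cos(13π/45) = 0.6157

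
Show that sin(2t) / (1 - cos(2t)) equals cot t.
LHS = 2 sin t cos t / (2sin²t) = cos t/sin t = cot t = RHS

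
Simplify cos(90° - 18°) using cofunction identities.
cos(90° - 18°) = sin(18°)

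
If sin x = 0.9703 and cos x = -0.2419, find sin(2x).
sin(2x) = 2 sin x cos x = -0.4694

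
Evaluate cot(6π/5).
cot(6π/5) = 1.376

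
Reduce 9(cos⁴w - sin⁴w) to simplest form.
9(cos⁴w - sin⁴w) = 9(cos(2w)) (using Factoring + double angle)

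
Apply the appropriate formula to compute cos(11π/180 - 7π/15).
cos(11π/180 - 7π/15) = cos 11π/180 cos 7π/15 + sin 11π/180 sin 7π/15 = 0.2924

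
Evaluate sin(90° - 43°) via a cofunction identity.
sin(90° - 43°) = cos(43°) = 0.7314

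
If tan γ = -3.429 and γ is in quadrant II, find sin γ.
sin γ = 0.96 (using tan²γ + 1 = sec²γ)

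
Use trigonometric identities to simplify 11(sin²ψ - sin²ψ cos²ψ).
11(sin²ψ - sin²ψ cos²ψ) = 11(sin⁴ψ) (using Factoring)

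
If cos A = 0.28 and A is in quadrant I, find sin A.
sin A = 0.96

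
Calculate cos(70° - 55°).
cos(70° - 55°) = cos 70° cos 55° + sin 70° sin 55° = (√6+√2)/4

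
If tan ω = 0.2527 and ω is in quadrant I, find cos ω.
cos ω = 0.9695 (using tan²ω + 1 = sec²ω)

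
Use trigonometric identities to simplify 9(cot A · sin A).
9(cot A · sin A) = 9(cos A) (using Quotient identity)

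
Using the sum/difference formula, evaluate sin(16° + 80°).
sin(16° + 80°) = sin 16° cos 80° + cos 16° sin 80° = 0.9945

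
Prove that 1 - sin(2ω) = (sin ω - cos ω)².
RHS = sin²ω - 2 sin ω cos ω + cos²ω = (sin²ω + cos²ω) - 2 sin ω cos ω = 1 - sin(2ω) = LHS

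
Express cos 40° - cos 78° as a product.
cos 40° - cos 78° = -2 sin(59°) sin(-19°)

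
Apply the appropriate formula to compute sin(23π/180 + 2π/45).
sin(23π/180 + 2π/45) = sin 23π/180 cos 2π/45 + cos 23π/180 sin 2π/45 = 0.515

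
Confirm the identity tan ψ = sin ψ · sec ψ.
RHS = sin ψ · (1/cos ψ) = sin ψ/cos ψ = tan ψ = LHS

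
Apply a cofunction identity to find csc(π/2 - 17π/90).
csc(π/2 - 17π/90) = sec(17π/90) = 1.206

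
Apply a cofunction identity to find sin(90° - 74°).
sin(90° - 74°) = cos(74°) = 0.2756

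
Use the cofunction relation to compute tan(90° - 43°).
tan(90° - 43°) = cot(43°) = 1.072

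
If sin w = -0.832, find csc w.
csc w = 1/sin w = -1.202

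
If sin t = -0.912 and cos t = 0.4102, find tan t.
tan t = sin t / cos t = -2.223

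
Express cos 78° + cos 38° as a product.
cos 78° + cos 38° = 2 cos(58°) cos(20°)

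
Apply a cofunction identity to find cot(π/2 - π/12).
cot(π/2 - π/12) = tan(π/12) = 2-√3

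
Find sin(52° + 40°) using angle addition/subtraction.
sin(52° + 40°) = sin 52° cos 40° + cos 52° sin 40° = 0.9994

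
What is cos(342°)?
cos(342°) = 0.9511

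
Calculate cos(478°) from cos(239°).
cos(478°) = cos²239° - sin²239° = -0.4695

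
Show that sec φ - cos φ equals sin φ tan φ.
LHS = 1/cos φ - cos φ = (1 - cos²φ)/cos φ = sin²φ/cos φ = sin φ · (sin φ/cos φ) = sin φ tan φ = RHS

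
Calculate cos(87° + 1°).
cos(87° + 1°) = cos 87° cos 1° - sin 87° sin 1° = 0.0349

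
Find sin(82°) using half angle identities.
sin(82°) = √((1 - cos 164°)/2) = 0.9903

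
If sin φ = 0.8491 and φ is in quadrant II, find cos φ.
cos φ = -0.5282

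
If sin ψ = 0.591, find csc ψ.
csc ψ = 1/sin ψ = 1.692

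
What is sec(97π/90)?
sec(97π/90) = -1.031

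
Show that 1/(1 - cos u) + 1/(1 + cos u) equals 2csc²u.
LHS = [(1 + cos u) + (1 - cos u)] / [(1 - cos u)(1 + cos u)] = 2/(1 - cos²u) = 2/sin²u = 2csc²u = RHS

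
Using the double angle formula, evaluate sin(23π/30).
sin(23π/30) = 2 sin 23π/60 cos 23π/60 = 0.6691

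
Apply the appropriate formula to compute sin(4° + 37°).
sin(4° + 37°) = sin 4° cos 37° + cos 4° sin 37° = 0.6561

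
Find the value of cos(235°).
cos(235°) = -0.5736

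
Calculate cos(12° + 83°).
cos(12° + 83°) = cos 12° cos 83° - sin 12° sin 83° = -0.08716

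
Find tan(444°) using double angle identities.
tan(444°) = 2 tan 222° / (1 - tan²222°) = 9.514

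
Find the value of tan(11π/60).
tan(11π/60) = 0.6494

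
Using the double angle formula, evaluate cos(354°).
cos(354°) = cos²177° - sin²177° = 0.9945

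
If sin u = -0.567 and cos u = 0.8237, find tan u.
tan u = sin u / cos u = -0.6884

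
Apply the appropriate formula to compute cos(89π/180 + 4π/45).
cos(89π/180 + 4π/45) = cos 89π/180 cos 4π/45 - sin 89π/180 sin 4π/45 = -(√6-√2)/4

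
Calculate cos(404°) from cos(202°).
cos(404°) = cos²202° - sin²202° = 0.7193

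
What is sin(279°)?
sin(279°) = -0.9877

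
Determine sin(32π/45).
sin(32π/45) = 0.788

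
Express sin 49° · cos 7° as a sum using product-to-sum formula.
sin 49° cos 7° = (1/2)[sin(49°+7°) + sin(49°-7°)]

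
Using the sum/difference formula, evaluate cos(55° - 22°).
cos(55° - 22°) = cos 55° cos 22° + sin 55° sin 22° = 0.8387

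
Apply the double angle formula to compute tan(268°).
tan(268°) = 2 tan 134° / (1 - tan²134°) = 28.64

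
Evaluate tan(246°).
tan(246°) = 2.246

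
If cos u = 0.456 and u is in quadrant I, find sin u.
sin u = 0.89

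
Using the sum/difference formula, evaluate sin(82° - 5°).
sin(82° - 5°) = sin 82° cos 5° - cos 82° sin 5° = 0.9744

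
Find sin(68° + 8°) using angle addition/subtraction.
sin(68° + 8°) = sin 68° cos 8° + cos 68° sin 8° = 0.9703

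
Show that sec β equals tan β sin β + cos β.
RHS = sin²β/cos β + cos β = (sin²β + cos²β)/cos β = 1/cos β = sec β = LHS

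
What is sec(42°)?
sec(42°) = 1.346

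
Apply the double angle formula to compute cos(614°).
cos(614°) = cos²307° - sin²307° = -0.2756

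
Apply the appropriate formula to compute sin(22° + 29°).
sin(22° + 29°) = sin 22° cos 29° + cos 22° sin 29° = 0.7771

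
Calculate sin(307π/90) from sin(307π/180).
sin(307π/90) = 2 sin 307π/180 cos 307π/180 = -0.9613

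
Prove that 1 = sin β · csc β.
RHS = sin β · (1/sin β) = 1 = LHS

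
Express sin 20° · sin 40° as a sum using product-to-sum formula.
sin 20° sin 40° = (1/2)[cos(20°-40°) - cos(20°+40°)]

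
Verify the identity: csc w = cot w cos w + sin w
RHS = cos²w/sin w + sin w = (cos²w + sin²w)/sin w = 1/sin w = csc w = LHS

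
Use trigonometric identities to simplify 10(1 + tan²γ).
10(1 + tan²γ) = 10(sec²γ) (using Pythagorean identity)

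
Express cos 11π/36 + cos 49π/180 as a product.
cos 11π/36 + cos 49π/180 = 2 cos(13π/45) cos(π/60)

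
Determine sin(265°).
sin(265°) = -0.9962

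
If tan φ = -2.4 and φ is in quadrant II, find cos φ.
cos φ = -0.3846 (using tan²φ + 1 = sec²φ)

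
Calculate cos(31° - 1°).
cos(31° - 1°) = cos 31° cos 1° + sin 31° sin 1° = √3/2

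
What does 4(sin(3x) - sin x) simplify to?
4(sin(3x) - sin x) = 4(2 cos(2x) sin x) (using Sum-to-product)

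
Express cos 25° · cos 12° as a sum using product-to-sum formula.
cos 25° cos 12° = (1/2)[cos(25°-12°) + cos(25°+12°)]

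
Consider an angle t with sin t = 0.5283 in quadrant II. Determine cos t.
cos t = ±√(1 - sin²t) = -0.8491 (negative in QII)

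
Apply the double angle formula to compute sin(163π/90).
sin(163π/90) = 2 sin 163π/180 cos 163π/180 = -0.5592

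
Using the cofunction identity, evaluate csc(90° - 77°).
csc(90° - 77°) = sec(77°) = 4.445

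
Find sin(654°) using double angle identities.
sin(654°) = 2 sin 327° cos 327° = -0.9135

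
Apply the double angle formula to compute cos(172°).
cos(172°) = cos²86° - sin²86° = -0.9903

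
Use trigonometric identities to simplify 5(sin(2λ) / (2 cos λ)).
5(sin(2λ) / (2 cos λ)) = 5(sin λ) (using Double angle)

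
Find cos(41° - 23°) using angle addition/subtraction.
cos(41° - 23°) = cos 41° cos 23° + sin 41° sin 23° = 0.9511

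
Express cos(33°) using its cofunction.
cos(33°) = sin(90° - 33°) = sin(57°)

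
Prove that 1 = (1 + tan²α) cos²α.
RHS = sec²α · cos²α = (1/cos²α) · cos²α = 1 = LHS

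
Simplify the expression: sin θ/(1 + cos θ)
sin θ/(1 + cos θ) = tan(θ/2) (using Half angle)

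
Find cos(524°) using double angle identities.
cos(524°) = cos²262° - sin²262° = -0.9613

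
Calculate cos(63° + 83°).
cos(63° + 83°) = cos 63° cos 83° - sin 63° sin 83° = -0.829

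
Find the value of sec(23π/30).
sec(23π/30) = -1.346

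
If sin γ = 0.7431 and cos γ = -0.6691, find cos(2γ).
cos(2γ) = cos²γ - sin²γ = -0.1045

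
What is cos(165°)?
cos(165°) = -(√6+√2)/4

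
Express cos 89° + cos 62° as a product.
cos 89° + cos 62° = 2 cos(75.5°) cos(13.5°)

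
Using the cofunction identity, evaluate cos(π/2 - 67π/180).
cos(π/2 - 67π/180) = sin(67π/180) = 0.9205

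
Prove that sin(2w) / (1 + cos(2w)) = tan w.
LHS = 2 sin w cos w / (2cos²w) = sin w/cos w = tan w = RHS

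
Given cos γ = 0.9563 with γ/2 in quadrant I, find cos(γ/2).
cos(γ/2) = ±√((1 + cos γ)/2); positive since γ/2 ∈ QI, so cos(γ/2) = 0.989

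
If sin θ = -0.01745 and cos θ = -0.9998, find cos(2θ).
cos(2θ) = cos²θ - sin²θ = 0.9993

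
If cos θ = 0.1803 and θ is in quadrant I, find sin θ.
sin θ = 0.9836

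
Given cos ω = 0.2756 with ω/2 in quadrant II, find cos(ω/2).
cos(ω/2) = ±√((1 + cos ω)/2); negative since ω/2 ∈ QII, so cos(ω/2) = -0.7986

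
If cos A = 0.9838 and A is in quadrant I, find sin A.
sin A = 0.1793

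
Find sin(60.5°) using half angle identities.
sin(60.5°) = √((1 - cos 121°)/2) = 0.8704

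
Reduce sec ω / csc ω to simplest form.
sec ω / csc ω = tan ω (using Reciprocal identities)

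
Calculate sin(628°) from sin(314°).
sin(628°) = 2 sin 314° cos 314° = -0.9994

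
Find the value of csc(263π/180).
csc(263π/180) = -1.008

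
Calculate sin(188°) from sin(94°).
sin(188°) = 2 sin 94° cos 94° = -0.1392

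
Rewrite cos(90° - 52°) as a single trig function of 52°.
cos(90° - 52°) = sin(52°)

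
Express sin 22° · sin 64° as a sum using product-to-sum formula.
sin 22° sin 64° = (1/2)[cos(22°-64°) - cos(22°+64°)]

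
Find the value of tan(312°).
tan(312°) = -1.111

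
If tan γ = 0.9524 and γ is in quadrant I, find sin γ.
sin γ = 0.6897 (using tan²γ + 1 = sec²γ)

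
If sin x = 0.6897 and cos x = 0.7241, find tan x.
tan x = sin x / cos x = 0.9525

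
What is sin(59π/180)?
sin(59π/180) = 0.8572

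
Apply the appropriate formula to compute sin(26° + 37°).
sin(26° + 37°) = sin 26° cos 37° + cos 26° sin 37° = 0.891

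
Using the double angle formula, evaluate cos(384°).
cos(384°) = cos²192° - sin²192° = 0.9135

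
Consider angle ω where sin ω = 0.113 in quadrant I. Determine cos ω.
cos ω = √(1 - sin²ω) = 0.9936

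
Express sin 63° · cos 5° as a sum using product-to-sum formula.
sin 63° cos 5° = (1/2)[sin(63°+5°) + sin(63°-5°)]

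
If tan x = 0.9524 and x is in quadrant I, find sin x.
sin x = 0.6897 (using tan²x + 1 = sec²x)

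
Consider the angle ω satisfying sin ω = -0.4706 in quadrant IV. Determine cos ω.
cos ω = √(1 - sin²ω) = 0.8823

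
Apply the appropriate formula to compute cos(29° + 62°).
cos(29° + 62°) = cos 29° cos 62° - sin 29° sin 62° = -0.01745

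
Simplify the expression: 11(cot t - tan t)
11(cot t - tan t) = 11(2 cot(2t)) (using Double angle)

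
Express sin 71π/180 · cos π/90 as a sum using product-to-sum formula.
sin 71π/180 cos π/90 = (1/2)[sin(71π/180+π/90) + sin(71π/180-π/90)]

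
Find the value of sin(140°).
sin(140°) = 0.6428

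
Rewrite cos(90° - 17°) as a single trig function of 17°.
cos(90° - 17°) = sin(17°)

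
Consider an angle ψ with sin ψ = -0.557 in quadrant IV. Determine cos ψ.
cos ψ = √(1 - sin²ψ) = 0.8305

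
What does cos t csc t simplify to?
cos t csc t = cot t (using Reciprocal + quotient)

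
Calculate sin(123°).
sin(123°) = 0.8387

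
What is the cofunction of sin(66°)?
sin(66°) = cos(90° - 66°) = cos(24°)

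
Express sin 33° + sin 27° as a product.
sin 33° + sin 27° = 2 sin(30°) cos(3°)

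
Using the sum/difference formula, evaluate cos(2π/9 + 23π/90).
cos(2π/9 + 23π/90) = cos 2π/9 cos 23π/90 - sin 2π/9 sin 23π/90 = 0.06976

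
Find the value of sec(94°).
sec(94°) = -14.34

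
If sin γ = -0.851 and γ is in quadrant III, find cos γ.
cos γ = -0.5252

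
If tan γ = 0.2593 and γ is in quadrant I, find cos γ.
cos γ = 0.968 (using tan²γ + 1 = sec²γ)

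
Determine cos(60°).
cos(60°) = 1/2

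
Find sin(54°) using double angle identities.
sin(54°) = 2 sin 27° cos 27° = 0.809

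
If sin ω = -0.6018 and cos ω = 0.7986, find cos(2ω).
cos(2ω) = cos²ω - sin²ω = 0.2756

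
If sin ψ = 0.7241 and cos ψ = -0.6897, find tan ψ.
tan ψ = sin ψ / cos ψ = -1.05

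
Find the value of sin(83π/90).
sin(83π/90) = 0.2419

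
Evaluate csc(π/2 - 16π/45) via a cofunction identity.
csc(π/2 - 16π/45) = sec(16π/45) = 2.281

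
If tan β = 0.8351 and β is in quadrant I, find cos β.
cos β = 0.7676 (using tan²β + 1 = sec²β)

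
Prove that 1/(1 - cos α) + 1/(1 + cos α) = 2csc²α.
LHS = [(1 + cos α) + (1 - cos α)] / [(1 - cos α)(1 + cos α)] = 2/(1 - cos²α) = 2/sin²α = 2csc²α = RHS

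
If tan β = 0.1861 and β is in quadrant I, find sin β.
sin β = 0.183 (using tan²β + 1 = sec²β)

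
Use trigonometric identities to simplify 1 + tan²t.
1 + tan²t = sec²t (using Pythagorean identity)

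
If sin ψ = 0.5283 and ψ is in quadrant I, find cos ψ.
cos ψ = 0.8491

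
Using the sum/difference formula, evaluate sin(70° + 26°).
sin(70° + 26°) = sin 70° cos 26° + cos 70° sin 26° = 0.9945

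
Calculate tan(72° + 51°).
tan(72° + 51°) = (tan 72° + tan 51°)/(1 - tan 72° tan 51°) = -1.54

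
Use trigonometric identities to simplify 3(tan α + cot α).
3(tan α + cot α) = 3(sec α csc α) (using Quotient identities)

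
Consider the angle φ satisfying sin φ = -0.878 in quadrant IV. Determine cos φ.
cos φ = √(1 - sin²φ) = 0.4787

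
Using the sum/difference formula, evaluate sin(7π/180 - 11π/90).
sin(7π/180 - 11π/90) = sin 7π/180 cos 11π/90 - cos 7π/180 sin 11π/90 = -(√6-√2)/4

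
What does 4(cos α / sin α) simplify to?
4(cos α / sin α) = 4(cot α) (using Quotient identity)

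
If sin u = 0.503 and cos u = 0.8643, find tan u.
tan u = sin u / cos u = 0.582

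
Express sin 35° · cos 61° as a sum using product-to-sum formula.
sin 35° cos 61° = (1/2)[sin(35°+61°) + sin(35°-61°)]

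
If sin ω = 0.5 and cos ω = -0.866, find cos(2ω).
cos(2ω) = cos²ω - sin²ω = 0.5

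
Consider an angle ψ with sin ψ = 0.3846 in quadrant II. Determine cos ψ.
cos ψ = ±√(1 - sin²ψ) = -0.9231 (negative in QII)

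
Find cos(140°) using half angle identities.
cos(140°) = -√((1 + cos 280°)/2) = -0.766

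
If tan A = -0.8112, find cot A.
cot A = 1/tan A = -1.233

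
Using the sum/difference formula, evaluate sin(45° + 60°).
sin(45° + 60°) = sin 45° cos 60° + cos 45° sin 60° = (√6+√2)/4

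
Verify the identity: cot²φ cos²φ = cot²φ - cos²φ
RHS = cos²φ/sin²φ - cos²φ = cos²φ(1/sin²φ - 1) = cos²φ · (1 - sin²φ)/sin²φ = cos²φ · cos²φ/sin²φ = cos²φ · cot²φ = LHS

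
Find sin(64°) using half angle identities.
sin(64°) = √((1 - cos 128°)/2) = 0.8988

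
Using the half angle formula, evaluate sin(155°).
sin(155°) = √((1 - cos 310°)/2) = 0.4226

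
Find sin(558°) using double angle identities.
sin(558°) = 2 sin 279° cos 279° = -0.309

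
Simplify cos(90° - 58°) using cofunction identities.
cos(90° - 58°) = sin(58°)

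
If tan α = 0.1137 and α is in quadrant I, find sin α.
sin α = 0.113 (using tan²α + 1 = sec²α)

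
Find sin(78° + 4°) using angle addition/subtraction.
sin(78° + 4°) = sin 78° cos 4° + cos 78° sin 4° = 0.9903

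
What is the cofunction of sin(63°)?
sin(63°) = cos(90° - 63°) = cos(27°)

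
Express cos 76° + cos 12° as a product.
cos 76° + cos 12° = 2 cos(44°) cos(32°)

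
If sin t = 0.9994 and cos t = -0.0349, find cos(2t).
cos(2t) = cos²t - sin²t = -0.9976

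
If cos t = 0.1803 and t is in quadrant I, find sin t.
sin t = 0.9836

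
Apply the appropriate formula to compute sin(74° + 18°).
sin(74° + 18°) = sin 74° cos 18° + cos 74° sin 18° = 0.9994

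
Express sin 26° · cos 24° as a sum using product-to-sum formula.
sin 26° cos 24° = (1/2)[sin(26°+24°) + sin(26°-24°)]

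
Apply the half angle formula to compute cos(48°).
cos(48°) = √((1 + cos 96°)/2) = 0.6691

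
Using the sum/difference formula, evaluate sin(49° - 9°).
sin(49° - 9°) = sin 49° cos 9° - cos 49° sin 9° = 0.6428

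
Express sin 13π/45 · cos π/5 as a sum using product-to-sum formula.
sin 13π/45 cos π/5 = (1/2)[sin(13π/45+π/5) + sin(13π/45-π/5)]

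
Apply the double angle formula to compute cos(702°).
cos(702°) = cos²351° - sin²351° = 0.9511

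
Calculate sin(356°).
sin(356°) = -0.06976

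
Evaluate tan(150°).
tan(150°) = -√3/3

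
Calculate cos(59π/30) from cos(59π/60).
cos(59π/30) = cos²59π/60 - sin²59π/60 = 0.9945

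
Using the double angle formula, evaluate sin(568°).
sin(568°) = 2 sin 284° cos 284° = -0.4695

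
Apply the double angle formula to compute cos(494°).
cos(494°) = 2cos²247° - 1 = -0.6947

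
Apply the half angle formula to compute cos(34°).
cos(34°) = √((1 + cos 68°)/2) = 0.829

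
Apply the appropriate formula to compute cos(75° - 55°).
cos(75° - 55°) = cos 75° cos 55° + sin 75° sin 55° = 0.9397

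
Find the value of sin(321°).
sin(321°) = -0.6293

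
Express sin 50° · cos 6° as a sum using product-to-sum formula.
sin 50° cos 6° = (1/2)[sin(50°+6°) + sin(50°-6°)]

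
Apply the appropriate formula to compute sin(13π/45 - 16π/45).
sin(13π/45 - 16π/45) = sin 13π/45 cos 16π/45 - cos 13π/45 sin 16π/45 = -0.2079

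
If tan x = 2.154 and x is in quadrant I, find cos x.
cos x = 0.4211 (using tan²x + 1 = sec²x)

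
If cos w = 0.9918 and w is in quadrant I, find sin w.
sin w = 0.1278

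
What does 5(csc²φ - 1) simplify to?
5(csc²φ - 1) = 5(cot²φ) (using Pythagorean identity)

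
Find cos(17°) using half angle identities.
cos(17°) = √((1 + cos 34°)/2) = 0.9563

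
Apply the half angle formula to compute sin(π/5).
sin(π/5) = √((1 - cos 2π/5)/2) = 0.5878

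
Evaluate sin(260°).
sin(260°) = -0.9848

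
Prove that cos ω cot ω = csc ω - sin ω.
RHS = 1/sin ω - sin ω = (1 - sin²ω)/sin ω = cos²ω/sin ω = cos ω · (cos ω/sin ω) = cos ω cot ω = LHS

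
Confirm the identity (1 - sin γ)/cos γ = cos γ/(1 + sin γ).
LHS = (1 - sin γ)(1 + sin γ) / (cos γ(1 + sin γ)) = (1 - sin²γ) / (cos γ(1 + sin γ)) = cos²γ / (cos γ(1 + sin γ)) = cos γ/(1 + sin γ) = RHS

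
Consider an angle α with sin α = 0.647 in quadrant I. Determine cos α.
cos α = √(1 - sin²α) = 0.7625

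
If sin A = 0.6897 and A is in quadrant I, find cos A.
cos A = 0.7241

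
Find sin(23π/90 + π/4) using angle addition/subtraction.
sin(23π/90 + π/4) = sin 23π/90 cos π/4 + cos 23π/90 sin π/4 = 0.9998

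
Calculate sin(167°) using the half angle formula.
sin(167°) = √((1 - cos 334°)/2) = 0.225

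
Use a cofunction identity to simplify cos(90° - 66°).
cos(90° - 66°) = sin(66°)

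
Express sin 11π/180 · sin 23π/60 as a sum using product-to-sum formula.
sin 11π/180 sin 23π/60 = (1/2)[cos(11π/180-23π/60) - cos(11π/180+23π/60)]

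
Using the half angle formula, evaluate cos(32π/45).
cos(32π/45) = -√((1 + cos 64π/45)/2) = -0.6157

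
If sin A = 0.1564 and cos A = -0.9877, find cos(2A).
cos(2A) = cos²A - sin²A = 0.9511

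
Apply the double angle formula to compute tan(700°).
tan(700°) = 2 tan 350° / (1 - tan²350°) = -0.364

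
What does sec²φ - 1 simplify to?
sec²φ - 1 = tan²φ (using Pythagorean identity)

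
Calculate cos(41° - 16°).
cos(41° - 16°) = cos 41° cos 16° + sin 41° sin 16° = 0.9063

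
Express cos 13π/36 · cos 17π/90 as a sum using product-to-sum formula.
cos 13π/36 cos 17π/90 = (1/2)[cos(13π/36-17π/90) + cos(13π/36+17π/90)]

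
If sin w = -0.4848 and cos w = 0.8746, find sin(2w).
sin(2w) = 2 sin w cos w = -0.848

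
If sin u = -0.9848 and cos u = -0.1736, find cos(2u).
cos(2u) = cos²u - sin²u = -0.9397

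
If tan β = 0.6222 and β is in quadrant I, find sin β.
sin β = 0.5283 (using tan²β + 1 = sec²β)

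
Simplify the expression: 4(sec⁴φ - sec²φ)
4(sec⁴φ - sec²φ) = 4(tan⁴φ + tan²φ) (using Pythagorean)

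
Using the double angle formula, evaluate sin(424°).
sin(424°) = 2 sin 212° cos 212° = 0.8988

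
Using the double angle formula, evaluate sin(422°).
sin(422°) = 2 sin 211° cos 211° = 0.8829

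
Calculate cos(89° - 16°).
cos(89° - 16°) = cos 89° cos 16° + sin 89° sin 16° = 0.2924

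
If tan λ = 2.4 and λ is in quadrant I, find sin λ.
sin λ = 0.9231 (using tan²λ + 1 = sec²λ)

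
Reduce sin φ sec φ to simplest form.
sin φ sec φ = tan φ (using Reciprocal + quotient)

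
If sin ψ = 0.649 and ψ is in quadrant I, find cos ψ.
cos ψ = 0.7608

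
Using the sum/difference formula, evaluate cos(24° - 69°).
cos(24° - 69°) = cos 24° cos 69° + sin 24° sin 69° = √2/2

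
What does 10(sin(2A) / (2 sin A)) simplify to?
10(sin(2A) / (2 sin A)) = 10(cos A) (using Double angle)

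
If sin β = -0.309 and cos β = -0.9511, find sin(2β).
sin(2β) = 2 sin β cos β = 0.5878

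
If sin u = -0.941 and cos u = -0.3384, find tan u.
tan u = sin u / cos u = 2.781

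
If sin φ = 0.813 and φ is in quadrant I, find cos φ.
cos φ = 0.5823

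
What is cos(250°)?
cos(250°) = -0.342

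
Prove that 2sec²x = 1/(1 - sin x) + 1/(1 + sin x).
RHS = [(1 + sin x) + (1 - sin x)] / [(1 - sin x)(1 + sin x)] = 2/(1 - sin²x) = 2/cos²x = 2sec²x = LHS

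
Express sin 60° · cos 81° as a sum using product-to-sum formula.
sin 60° cos 81° = (1/2)[sin(60°+81°) + sin(60°-81°)]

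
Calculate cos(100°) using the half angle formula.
cos(100°) = -√((1 + cos 200°)/2) = -0.1736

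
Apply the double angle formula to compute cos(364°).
cos(364°) = cos²182° - sin²182° = 0.9976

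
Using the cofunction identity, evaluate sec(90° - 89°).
sec(90° - 89°) = csc(89°) = 1.0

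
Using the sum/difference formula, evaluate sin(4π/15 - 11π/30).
sin(4π/15 - 11π/30) = sin 4π/15 cos 11π/30 - cos 4π/15 sin 11π/30 = -0.309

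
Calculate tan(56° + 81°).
tan(56° + 81°) = (tan 56° + tan 81°)/(1 - tan 56° tan 81°) = -0.9325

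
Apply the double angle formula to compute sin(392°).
sin(392°) = 2 sin 196° cos 196° = 0.5299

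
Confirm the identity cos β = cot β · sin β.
RHS = (cos β/sin β) · sin β = cos β = LHS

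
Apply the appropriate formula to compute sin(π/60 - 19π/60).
sin(π/60 - 19π/60) = sin π/60 cos 19π/60 - cos π/60 sin 19π/60 = -0.809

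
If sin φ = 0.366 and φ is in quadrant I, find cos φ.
cos φ = 0.9306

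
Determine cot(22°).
cot(22°) = 2.475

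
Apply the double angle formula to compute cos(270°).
cos(270°) = 1 - 2sin²135° = 0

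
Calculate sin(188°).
sin(188°) = -0.1392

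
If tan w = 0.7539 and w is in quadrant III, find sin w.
sin w = -0.602 (using tan²w + 1 = sec²w)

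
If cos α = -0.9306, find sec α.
sec α = 1/cos α = -1.075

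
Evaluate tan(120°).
tan(120°) = -√3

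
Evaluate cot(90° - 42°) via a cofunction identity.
cot(90° - 42°) = tan(42°) = 0.9004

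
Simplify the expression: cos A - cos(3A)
cos A - cos(3A) = 2 sin(2A) sin A (using Sum-to-product)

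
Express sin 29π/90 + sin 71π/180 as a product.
sin 29π/90 + sin 71π/180 = 2 sin(43π/120) cos(-13π/360)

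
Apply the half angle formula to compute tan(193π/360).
tan(193π/360) = sin 193π/180 / (1 + cos 193π/180) = -8.777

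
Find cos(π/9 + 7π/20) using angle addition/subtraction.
cos(π/9 + 7π/20) = cos π/9 cos 7π/20 - sin π/9 sin 7π/20 = 0.1219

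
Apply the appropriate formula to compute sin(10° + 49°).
sin(10° + 49°) = sin 10° cos 49° + cos 10° sin 49° = 0.8572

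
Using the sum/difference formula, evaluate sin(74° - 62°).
sin(74° - 62°) = sin 74° cos 62° - cos 74° sin 62° = 0.2079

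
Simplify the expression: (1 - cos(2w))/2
(1 - cos(2w))/2 = sin²w (using Power reduction)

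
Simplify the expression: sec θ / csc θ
sec θ / csc θ = tan θ (using Reciprocal identities)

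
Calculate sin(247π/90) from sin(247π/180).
sin(247π/90) = 2 sin 247π/180 cos 247π/180 = 0.7193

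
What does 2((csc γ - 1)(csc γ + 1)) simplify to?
2((csc γ - 1)(csc γ + 1)) = 2(cot²γ) (using Diff. of squares)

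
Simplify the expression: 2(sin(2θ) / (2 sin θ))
2(sin(2θ) / (2 sin θ)) = 2(cos θ) (using Double angle)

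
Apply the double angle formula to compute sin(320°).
sin(320°) = 2 sin 160° cos 160° = -0.6428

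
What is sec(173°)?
sec(173°) = -1.008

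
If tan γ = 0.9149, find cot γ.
cot γ = 1/tan γ = 1.093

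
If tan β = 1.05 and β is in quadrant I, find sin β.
sin β = 0.7241 (using tan²β + 1 = sec²β)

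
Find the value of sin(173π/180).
sin(173π/180) = 0.1219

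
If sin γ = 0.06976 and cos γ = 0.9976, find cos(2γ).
cos(2γ) = cos²γ - sin²γ = 0.9903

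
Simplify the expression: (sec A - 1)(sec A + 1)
(sec A - 1)(sec A + 1) = tan²A (using Diff. of squares)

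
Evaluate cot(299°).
cot(299°) = -0.5543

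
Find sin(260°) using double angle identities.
sin(260°) = 2 sin 130° cos 130° = -0.9848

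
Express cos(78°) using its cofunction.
cos(78°) = sin(90° - 78°) = sin(12°)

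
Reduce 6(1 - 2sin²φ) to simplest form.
6(1 - 2sin²φ) = 6(cos(2φ)) (using Double angle)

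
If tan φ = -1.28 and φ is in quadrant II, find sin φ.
sin φ = 0.788 (using tan²φ + 1 = sec²φ)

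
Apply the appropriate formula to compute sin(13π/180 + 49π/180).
sin(13π/180 + 49π/180) = sin 13π/180 cos 49π/180 + cos 13π/180 sin 49π/180 = 0.8829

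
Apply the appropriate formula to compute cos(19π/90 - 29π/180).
cos(19π/90 - 29π/180) = cos 19π/90 cos 29π/180 + sin 19π/90 sin 29π/180 = 0.9877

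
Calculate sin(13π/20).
sin(13π/20) = 0.891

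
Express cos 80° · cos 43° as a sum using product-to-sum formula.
cos 80° cos 43° = (1/2)[cos(80°-43°) + cos(80°+43°)]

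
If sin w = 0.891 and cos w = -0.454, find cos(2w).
cos(2w) = cos²w - sin²w = -0.5878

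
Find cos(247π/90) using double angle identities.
cos(247π/90) = cos²247π/180 - sin²247π/180 = -0.6947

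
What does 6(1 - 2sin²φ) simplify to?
6(1 - 2sin²φ) = 6(cos(2φ)) (using Double angle)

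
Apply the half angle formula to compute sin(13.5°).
sin(13.5°) = √((1 - cos 27°)/2) = 0.2334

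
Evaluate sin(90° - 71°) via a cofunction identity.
sin(90° - 71°) = cos(71°) = 0.3256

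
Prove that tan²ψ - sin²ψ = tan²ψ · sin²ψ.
LHS = sin²ψ/cos²ψ - sin²ψ = sin²ψ(1/cos²ψ - 1) = sin²ψ · (1 - cos²ψ)/cos²ψ = sin²ψ · sin²ψ/cos²ψ = sin²ψ · tan²ψ = RHS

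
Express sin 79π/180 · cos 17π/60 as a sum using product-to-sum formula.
sin 79π/180 cos 17π/60 = (1/2)[sin(79π/180+17π/60) + sin(79π/180-17π/60)]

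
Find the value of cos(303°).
cos(303°) = 0.5446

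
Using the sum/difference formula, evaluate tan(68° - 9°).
tan(68° - 9°) = (tan 68° - tan 9°)/(1 + tan 68° tan 9°) = 1.664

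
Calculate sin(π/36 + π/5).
sin(π/36 + π/5) = sin π/36 cos π/5 + cos π/36 sin π/5 = 0.6561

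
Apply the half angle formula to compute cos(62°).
cos(62°) = √((1 + cos 124°)/2) = 0.4695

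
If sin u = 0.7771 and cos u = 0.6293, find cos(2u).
cos(2u) = cos²u - sin²u = -0.2079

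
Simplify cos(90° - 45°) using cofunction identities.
cos(90° - 45°) = sin(45°)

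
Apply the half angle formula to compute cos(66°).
cos(66°) = √((1 + cos 132°)/2) = 0.4067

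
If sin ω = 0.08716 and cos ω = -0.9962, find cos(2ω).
cos(2ω) = cos²ω - sin²ω = 0.9848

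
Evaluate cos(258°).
cos(258°) = -0.2079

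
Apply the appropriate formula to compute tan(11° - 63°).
tan(11° - 63°) = (tan 11° - tan 63°)/(1 + tan 11° tan 63°) = -1.28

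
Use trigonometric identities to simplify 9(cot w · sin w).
9(cot w · sin w) = 9(cos w) (using Quotient identity)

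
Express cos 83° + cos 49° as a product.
cos 83° + cos 49° = 2 cos(66°) cos(17°)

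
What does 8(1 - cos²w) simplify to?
8(1 - cos²w) = 8(sin²w) (using Pythagorean identity)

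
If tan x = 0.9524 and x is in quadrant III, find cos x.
cos x = -0.7241 (using tan²x + 1 = sec²x)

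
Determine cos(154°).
cos(154°) = -0.8988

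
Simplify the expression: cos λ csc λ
cos λ csc λ = cot λ (using Reciprocal + quotient)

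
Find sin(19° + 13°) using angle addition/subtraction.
sin(19° + 13°) = sin 19° cos 13° + cos 19° sin 13° = 0.5299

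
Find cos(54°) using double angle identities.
cos(54°) = 2cos²27° - 1 = 0.5878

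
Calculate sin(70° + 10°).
sin(70° + 10°) = sin 70° cos 10° + cos 70° sin 10° = 0.9848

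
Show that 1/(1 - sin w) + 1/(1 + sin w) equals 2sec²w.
LHS = [(1 + sin w) + (1 - sin w)] / [(1 - sin w)(1 + sin w)] = 2/(1 - sin²w) = 2/cos²w = 2sec²w = RHS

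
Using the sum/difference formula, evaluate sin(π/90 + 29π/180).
sin(π/90 + 29π/180) = sin π/90 cos 29π/180 + cos π/90 sin 29π/180 = 0.515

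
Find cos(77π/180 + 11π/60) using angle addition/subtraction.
cos(77π/180 + 11π/60) = cos 77π/180 cos 11π/60 - sin 77π/180 sin 11π/60 = -0.342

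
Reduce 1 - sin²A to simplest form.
1 - sin²A = cos²A (using Pythagorean identity)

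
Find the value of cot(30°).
cot(30°) = √3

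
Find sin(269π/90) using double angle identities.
sin(269π/90) = 2 sin 269π/180 cos 269π/180 = 0.0349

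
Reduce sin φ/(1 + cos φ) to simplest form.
sin φ/(1 + cos φ) = tan(φ/2) (using Half angle)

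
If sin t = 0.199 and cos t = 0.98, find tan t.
tan t = sin t / cos t = 0.2031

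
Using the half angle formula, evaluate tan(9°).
tan(9°) = sin 18° / (1 + cos 18°) = 0.1584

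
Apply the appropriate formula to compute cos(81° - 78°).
cos(81° - 78°) = cos 81° cos 78° + sin 81° sin 78° = 0.9986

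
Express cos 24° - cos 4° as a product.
cos 24° - cos 4° = -2 sin(14°) sin(10°)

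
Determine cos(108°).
cos(108°) = -0.309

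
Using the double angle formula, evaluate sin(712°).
sin(712°) = 2 sin 356° cos 356° = -0.1392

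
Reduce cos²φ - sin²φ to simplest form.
cos²φ - sin²φ = cos(2φ) (using Double angle)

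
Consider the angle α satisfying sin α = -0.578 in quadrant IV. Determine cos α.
cos α = √(1 - sin²α) = 0.816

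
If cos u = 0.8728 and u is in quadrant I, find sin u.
sin u = 0.4881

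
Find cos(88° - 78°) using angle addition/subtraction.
cos(88° - 78°) = cos 88° cos 78° + sin 88° sin 78° = 0.9848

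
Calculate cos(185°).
cos(185°) = -0.9962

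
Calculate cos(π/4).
cos(π/4) = √2/2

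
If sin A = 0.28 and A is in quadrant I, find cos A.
cos A = 0.96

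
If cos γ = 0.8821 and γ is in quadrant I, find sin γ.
sin γ = 0.4711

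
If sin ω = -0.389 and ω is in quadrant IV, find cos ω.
cos ω = 0.9212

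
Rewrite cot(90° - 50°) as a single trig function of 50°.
cot(90° - 50°) = tan(50°)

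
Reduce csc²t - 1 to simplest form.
csc²t - 1 = cot²t (using Pythagorean identity)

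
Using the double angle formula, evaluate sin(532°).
sin(532°) = 2 sin 266° cos 266° = 0.1392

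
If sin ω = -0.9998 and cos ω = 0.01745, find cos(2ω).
cos(2ω) = cos²ω - sin²ω = -0.9993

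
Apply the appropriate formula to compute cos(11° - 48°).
cos(11° - 48°) = cos 11° cos 48° + sin 11° sin 48° = 0.7986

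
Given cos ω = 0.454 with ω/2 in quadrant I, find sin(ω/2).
sin(ω/2) = ±√((1 - cos ω)/2); positive since ω/2 ∈ QI, so sin(ω/2) = 0.5225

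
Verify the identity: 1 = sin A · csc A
RHS = sin A · (1/sin A) = 1 = LHS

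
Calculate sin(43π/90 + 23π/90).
sin(43π/90 + 23π/90) = sin 43π/90 cos 23π/90 + cos 43π/90 sin 23π/90 = 0.7431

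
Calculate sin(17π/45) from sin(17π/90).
sin(17π/45) = 2 sin 17π/90 cos 17π/90 = 0.9272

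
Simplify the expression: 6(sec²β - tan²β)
6(sec²β - tan²β) = 6 (using Pythagorean identity)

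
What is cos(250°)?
cos(250°) = -0.342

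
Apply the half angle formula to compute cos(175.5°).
cos(175.5°) = -√((1 + cos 351°)/2) = -0.9969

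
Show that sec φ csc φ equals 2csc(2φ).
RHS = 2/sin(2φ) = 2/(2 sin φ cos φ) = 1/(sin φ cos φ) = (1/cos φ)(1/sin φ) = sec φ csc φ = LHS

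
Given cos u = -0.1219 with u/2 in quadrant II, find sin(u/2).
sin(u/2) = ±√((1 - cos u)/2); positive since u/2 ∈ QII, so sin(u/2) = 0.749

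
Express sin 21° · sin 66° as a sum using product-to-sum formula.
sin 21° sin 66° = (1/2)[cos(21°-66°) - cos(21°+66°)]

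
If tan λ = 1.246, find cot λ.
cot λ = 1/tan λ = 0.8026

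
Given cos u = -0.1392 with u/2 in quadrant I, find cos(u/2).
cos(u/2) = ±√((1 + cos u)/2); positive since u/2 ∈ QI, so cos(u/2) = 0.656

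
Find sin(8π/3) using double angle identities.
sin(8π/3) = 2 sin 4π/3 cos 4π/3 = √3/2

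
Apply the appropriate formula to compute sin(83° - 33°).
sin(83° - 33°) = sin 83° cos 33° - cos 83° sin 33° = 0.766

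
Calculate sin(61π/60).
sin(61π/60) = -0.05234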